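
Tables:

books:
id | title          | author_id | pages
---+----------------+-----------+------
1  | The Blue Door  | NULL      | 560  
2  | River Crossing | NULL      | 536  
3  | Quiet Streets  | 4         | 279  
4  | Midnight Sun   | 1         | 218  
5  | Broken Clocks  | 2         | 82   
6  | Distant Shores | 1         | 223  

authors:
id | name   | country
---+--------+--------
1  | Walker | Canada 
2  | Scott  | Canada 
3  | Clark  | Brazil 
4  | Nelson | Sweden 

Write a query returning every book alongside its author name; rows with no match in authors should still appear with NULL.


LEFT JOIN keeps every row from books (the left table); where author_id has no match in authors, the author columns become NULL. Walk through each book:
  - book 1 (The Blue Door): author_id=NULL, no match -> kept with NULL
  - book 2 (River Crossing): author_id=NULL, no match -> kept with NULL
  - book 3 (Quiet Streets): author_id=4 -> matches Nelson
  - book 4 (Midnight Sun): author_id=1 -> matches Walker
  - book 5 (Broken Clocks): author_id=2 -> matches Scott
  - book 6 (Distant Shores): author_id=1 -> matches Walker
All 6 rows appear; 2 have NULL author.

SQL:
SELECT a.title, b.name AS author
FROM books a
LEFT JOIN authors b ON a.author_id = b.id

Result:
title          | author
---------------+-------
The Blue Door  | NULL  
River Crossing | NULL  
Quiet Streets  | Nelson
Midnight Sun   | Walker
Broken Clocks  | Scott 
Distant Shores | Walker


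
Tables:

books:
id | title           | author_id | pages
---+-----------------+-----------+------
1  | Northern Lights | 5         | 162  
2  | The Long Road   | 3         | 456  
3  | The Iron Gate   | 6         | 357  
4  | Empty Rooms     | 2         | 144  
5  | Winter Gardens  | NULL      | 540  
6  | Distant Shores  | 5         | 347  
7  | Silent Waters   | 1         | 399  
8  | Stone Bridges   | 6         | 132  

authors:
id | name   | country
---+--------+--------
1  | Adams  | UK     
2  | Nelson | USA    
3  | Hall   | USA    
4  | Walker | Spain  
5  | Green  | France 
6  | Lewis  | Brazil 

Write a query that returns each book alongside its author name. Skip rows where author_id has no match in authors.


INNER JOIN keeps only books rows whose author_id matches an id in authors. Walk through each book:
  - book 1 (Northern Lights): author_id=5 -> matches Green
  - book 2 (The Long Road): author_id=3 -> matches Hall
  - book 3 (The Iron Gate): author_id=6 -> matches Lewis
  - book 4 (Empty Rooms): author_id=2 -> matches Nelson
  - book 5 (Winter Gardens): author_id=NULL, no match -> dropped
  - book 6 (Distant Shores): author_id=5 -> matches Green
  - book 7 (Silent Waters): author_id=1 -> matches Adams
  - book 8 (Stone Bridges): author_id=6 -> matches Lewis
So 1 of 8 rows is dropped.

SQL:
SELECT a.title, b.name AS author
FROM books a
INNER JOIN authors b ON a.author_id = b.id

Result:
title           | author
----------------+-------
Northern Lights | Green 
The Long Road   | Hall  
The Iron Gate   | Lewis 
Empty Rooms     | Nelson
Distant Shores  | Green 
Silent Waters   | Adams 
Stone Bridges   | Lewis 


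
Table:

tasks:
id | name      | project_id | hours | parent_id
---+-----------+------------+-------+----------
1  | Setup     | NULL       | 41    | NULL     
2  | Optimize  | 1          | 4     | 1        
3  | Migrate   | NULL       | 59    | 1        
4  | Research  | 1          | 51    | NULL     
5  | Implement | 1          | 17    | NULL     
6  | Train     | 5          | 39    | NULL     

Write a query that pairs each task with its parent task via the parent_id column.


This is a self-join: tasks is joined to a second copy of itself, matching each row's parent_id to another row's id. Use LEFT JOIN so rows with parent_id=NULL are kept.
  - task 1 (Setup): parent_id=NULL -> NULL
  - task 2 (Optimize): parent_id=1 -> Setup
  - task 3 (Migrate): parent_id=1 -> Setup
  - task 4 (Research): parent_id=NULL -> NULL
  - task 5 (Implement): parent_id=NULL -> NULL
  - task 6 (Train): parent_id=NULL -> NULL

SQL:
SELECT a.name AS item, b.name AS parent
FROM tasks a
LEFT JOIN tasks b ON a.parent_id = b.id

Result:
item      | parent
----------+-------
Setup     | NULL  
Optimize  | Setup 
Migrate   | Setup 
Research  | NULL  
Implement | NULL  
Train     | NULL  


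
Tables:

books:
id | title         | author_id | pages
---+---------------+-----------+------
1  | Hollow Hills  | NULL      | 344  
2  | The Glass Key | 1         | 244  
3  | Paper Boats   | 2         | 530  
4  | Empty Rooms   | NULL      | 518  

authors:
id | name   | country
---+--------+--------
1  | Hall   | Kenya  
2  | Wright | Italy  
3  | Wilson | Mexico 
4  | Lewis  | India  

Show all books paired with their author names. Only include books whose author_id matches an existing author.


INNER JOIN keeps only books rows whose author_id matches an id in authors. Walk through each book:
  - book 1 (Hollow Hills): author_id=NULL, no match -> dropped
  - book 2 (The Glass Key): author_id=1 -> matches Hall
  - book 3 (Paper Boats): author_id=2 -> matches Wright
  - book 4 (Empty Rooms): author_id=NULL, no match -> dropped
So 2 of 4 rows are dropped.

SQL:
SELECT a.title, b.name AS author
FROM books a
INNER JOIN authors b ON a.author_id = b.id

Result:
title         | author
--------------+-------
The Glass Key | Hall  
Paper Boats   | Wright


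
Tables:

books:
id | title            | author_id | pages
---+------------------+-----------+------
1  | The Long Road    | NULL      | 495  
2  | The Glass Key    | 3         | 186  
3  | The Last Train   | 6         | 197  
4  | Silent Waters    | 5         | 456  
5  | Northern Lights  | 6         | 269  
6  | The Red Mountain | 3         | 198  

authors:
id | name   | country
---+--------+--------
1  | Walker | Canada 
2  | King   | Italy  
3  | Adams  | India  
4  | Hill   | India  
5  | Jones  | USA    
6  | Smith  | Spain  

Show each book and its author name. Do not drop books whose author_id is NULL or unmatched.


LEFT JOIN keeps every row from books (the left table); where author_id has no match in authors, the author columns become NULL. Walk through each book:
  - book 1 (The Long Road): author_id=NULL, no match -> kept with NULL
  - book 2 (The Glass Key): author_id=3 -> matches Adams
  - book 3 (The Last Train): author_id=6 -> matches Smith
  - book 4 (Silent Waters): author_id=5 -> matches Jones
  - book 5 (Northern Lights): author_id=6 -> matches Smith
  - book 6 (The Red Mountain): author_id=3 -> matches Adams
All 6 rows appear; 1 has NULL author.

SQL:
SELECT a.title, b.name AS author
FROM books a
LEFT JOIN authors b ON a.author_id = b.id

Result:
title            | author
-----------------+-------
The Long Road    | NULL  
The Glass Key    | Adams 
The Last Train   | Smith 
Silent Waters    | Jones 
Northern Lights  | Smith 
The Red Mountain | Adams 


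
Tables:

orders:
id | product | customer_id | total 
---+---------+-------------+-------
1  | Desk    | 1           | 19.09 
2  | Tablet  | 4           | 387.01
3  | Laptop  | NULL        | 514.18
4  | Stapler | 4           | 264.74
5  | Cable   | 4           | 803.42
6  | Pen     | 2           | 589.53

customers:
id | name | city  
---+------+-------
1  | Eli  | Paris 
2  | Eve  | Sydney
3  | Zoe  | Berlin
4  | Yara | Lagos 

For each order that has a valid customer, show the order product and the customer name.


INNER JOIN keeps only orders rows whose customer_id matches an id in customers. Walk through each order:
  - order 1 (Desk): customer_id=1 -> matches Eli
  - order 2 (Tablet): customer_id=4 -> matches Yara
  - order 3 (Laptop): customer_id=NULL, no match -> dropped
  - order 4 (Stapler): customer_id=4 -> matches Yara
  - order 5 (Cable): customer_id=4 -> matches Yara
  - order 6 (Pen): customer_id=2 -> matches Eve
So 1 of 6 rows is dropped.

SQL:
SELECT a.product, b.name AS customer
FROM orders a
INNER JOIN customers b ON a.customer_id = b.id

Result:
product | customer
--------+---------
Desk    | Eli     
Tablet  | Yara    
Stapler | Yara    
Cable   | Yara    
Pen     | Eve     


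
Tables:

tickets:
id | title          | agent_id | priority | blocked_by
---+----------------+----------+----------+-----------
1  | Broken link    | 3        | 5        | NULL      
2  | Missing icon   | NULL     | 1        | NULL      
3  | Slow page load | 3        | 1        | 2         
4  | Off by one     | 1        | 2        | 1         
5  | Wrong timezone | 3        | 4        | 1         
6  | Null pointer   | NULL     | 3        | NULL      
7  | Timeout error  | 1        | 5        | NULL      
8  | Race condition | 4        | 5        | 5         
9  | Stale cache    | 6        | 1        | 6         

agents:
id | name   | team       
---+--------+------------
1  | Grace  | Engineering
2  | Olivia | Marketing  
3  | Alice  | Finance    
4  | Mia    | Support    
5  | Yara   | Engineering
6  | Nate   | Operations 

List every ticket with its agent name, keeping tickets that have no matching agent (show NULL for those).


LEFT JOIN keeps every row from tickets (the left table); where agent_id has no match in agents, the agent columns become NULL. Walk through each ticket:
  - ticket 1 (Broken link): agent_id=3 -> matches Alice
  - ticket 2 (Missing icon): agent_id=NULL, no match -> kept with NULL
  - ticket 3 (Slow page load): agent_id=3 -> matches Alice
  - ticket 4 (Off by one): agent_id=1 -> matches Grace
  - ticket 5 (Wrong timezone): agent_id=3 -> matches Alice
  - ticket 6 (Null pointer): agent_id=NULL, no match -> kept with NULL
  - ticket 7 (Timeout error): agent_id=1 -> matches Grace
  - ticket 8 (Race condition): agent_id=4 -> matches Mia
  - ticket 9 (Stale cache): agent_id=6 -> matches Nate
All 9 rows appear; 2 have NULL agent.

SQL:
SELECT a.title, b.name AS agent
FROM tickets a
LEFT JOIN agents b ON a.agent_id = b.id

Result:
title          | agent
---------------+------
Broken link    | Alice
Missing icon   | NULL 
Slow page load | Alice
Off by one     | Grace
Wrong timezone | Alice
Null pointer   | NULL 
Timeout error  | Grace
Race condition | Mia  
Stale cache    | Nate 


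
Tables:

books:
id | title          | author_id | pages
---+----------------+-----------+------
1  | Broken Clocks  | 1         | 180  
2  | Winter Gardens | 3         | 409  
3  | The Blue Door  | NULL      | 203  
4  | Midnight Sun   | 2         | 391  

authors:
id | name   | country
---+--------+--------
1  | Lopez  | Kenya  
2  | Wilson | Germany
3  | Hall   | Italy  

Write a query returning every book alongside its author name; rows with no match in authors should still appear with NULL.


LEFT JOIN keeps every row from books (the left table); where author_id has no match in authors, the author columns become NULL. Walk through each book:
  - book 1 (Broken Clocks): author_id=1 -> matches Lopez
  - book 2 (Winter Gardens): author_id=3 -> matches Hall
  - book 3 (The Blue Door): author_id=NULL, no match -> kept with NULL
  - book 4 (Midnight Sun): author_id=2 -> matches Wilson
All 4 rows appear; 1 has NULL author.

SQL:
SELECT a.title, b.name AS author
FROM books a
LEFT JOIN authors b ON a.author_id = b.id

Result:
title          | author
---------------+-------
Broken Clocks  | Lopez 
Winter Gardens | Hall  
The Blue Door  | NULL  
Midnight Sun   | Wilson


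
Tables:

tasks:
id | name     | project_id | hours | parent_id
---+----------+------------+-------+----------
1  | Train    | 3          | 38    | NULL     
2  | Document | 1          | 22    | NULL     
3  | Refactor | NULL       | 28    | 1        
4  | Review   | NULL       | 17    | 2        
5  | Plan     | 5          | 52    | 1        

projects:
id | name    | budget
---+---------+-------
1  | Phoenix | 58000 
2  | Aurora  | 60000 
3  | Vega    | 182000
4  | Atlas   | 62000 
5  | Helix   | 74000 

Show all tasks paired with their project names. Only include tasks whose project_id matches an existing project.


INNER JOIN keeps only tasks rows whose project_id matches an id in projects. Walk through each task:
  - task 1 (Train): project_id=3 -> matches Vega
  - task 2 (Document): project_id=1 -> matches Phoenix
  - task 3 (Refactor): project_id=NULL, no match -> dropped
  - task 4 (Review): project_id=NULL, no match -> dropped
  - task 5 (Plan): project_id=5 -> matches Helix
So 2 of 5 rows are dropped.

SQL:
SELECT a.name, b.name AS project
FROM tasks a
INNER JOIN projects b ON a.project_id = b.id

Result:
name     | project
---------+--------
Train    | Vega   
Document | Phoenix
Plan     | Helix  


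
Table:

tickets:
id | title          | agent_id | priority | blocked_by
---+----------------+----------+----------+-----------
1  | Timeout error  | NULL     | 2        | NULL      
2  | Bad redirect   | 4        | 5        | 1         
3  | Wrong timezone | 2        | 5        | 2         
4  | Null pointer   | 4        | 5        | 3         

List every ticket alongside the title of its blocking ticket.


This is a self-join: tickets is joined to a second copy of itself, matching each row's blocked_by to another row's id. Use LEFT JOIN so rows with blocked_by=NULL are kept.
  - ticket 1 (Timeout error): blocked_by=NULL -> NULL
  - ticket 2 (Bad redirect): blocked_by=1 -> Timeout error
  - ticket 3 (Wrong timezone): blocked_by=2 -> Bad redirect
  - ticket 4 (Null pointer): blocked_by=3 -> Wrong timezone

SQL:
SELECT a.title AS item, b.title AS blocked_by
FROM tickets a
LEFT JOIN tickets b ON a.blocked_by = b.id

Result:
item           | blocked_by    
---------------+---------------
Timeout error  | NULL          
Bad redirect   | Timeout error 
Wrong timezone | Bad redirect  
Null pointer   | Wrong timezone


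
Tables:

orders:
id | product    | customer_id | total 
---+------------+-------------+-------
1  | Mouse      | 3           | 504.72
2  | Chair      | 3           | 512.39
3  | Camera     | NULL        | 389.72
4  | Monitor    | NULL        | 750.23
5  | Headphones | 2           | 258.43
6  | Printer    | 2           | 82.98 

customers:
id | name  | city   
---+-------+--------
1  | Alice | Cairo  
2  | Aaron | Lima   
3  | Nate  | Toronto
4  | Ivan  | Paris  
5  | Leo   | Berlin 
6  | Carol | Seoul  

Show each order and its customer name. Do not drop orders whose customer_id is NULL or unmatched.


LEFT JOIN keeps every row from orders (the left table); where customer_id has no match in customers, the customer columns become NULL. Walk through each order:
  - order 1 (Mouse): customer_id=3 -> matches Nate
  - order 2 (Chair): customer_id=3 -> matches Nate
  - order 3 (Camera): customer_id=NULL, no match -> kept with NULL
  - order 4 (Monitor): customer_id=NULL, no match -> kept with NULL
  - order 5 (Headphones): customer_id=2 -> matches Aaron
  - order 6 (Printer): customer_id=2 -> matches Aaron
All 6 rows appear; 2 have NULL customer.

SQL:
SELECT a.product, b.name AS customer
FROM orders a
LEFT JOIN customers b ON a.customer_id = b.id

Result:
product    | customer
-----------+---------
Mouse      | Nate    
Chair      | Nate    
Camera     | NULL    
Monitor    | NULL    
Headphones | Aaron   
Printer    | Aaron   


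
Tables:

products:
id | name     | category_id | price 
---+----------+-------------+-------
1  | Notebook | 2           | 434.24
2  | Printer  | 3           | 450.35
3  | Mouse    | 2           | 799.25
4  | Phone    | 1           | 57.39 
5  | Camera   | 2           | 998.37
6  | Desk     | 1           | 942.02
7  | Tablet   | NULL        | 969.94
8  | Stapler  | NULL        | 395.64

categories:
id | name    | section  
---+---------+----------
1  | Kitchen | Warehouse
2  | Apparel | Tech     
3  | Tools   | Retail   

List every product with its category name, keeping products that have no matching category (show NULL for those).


LEFT JOIN keeps every row from products (the left table); where category_id has no match in categories, the category columns become NULL. Walk through each product:
  - product 1 (Notebook): category_id=2 -> matches Apparel
  - product 2 (Printer): category_id=3 -> matches Tools
  - product 3 (Mouse): category_id=2 -> matches Apparel
  - product 4 (Phone): category_id=1 -> matches Kitchen
  - product 5 (Camera): category_id=2 -> matches Apparel
  - product 6 (Desk): category_id=1 -> matches Kitchen
  - product 7 (Tablet): category_id=NULL, no match -> kept with NULL
  - product 8 (Stapler): category_id=NULL, no match -> kept with NULL
All 8 rows appear; 2 have NULL category.

SQL:
SELECT a.name, b.name AS category
FROM products a
LEFT JOIN categories b ON a.category_id = b.id

Result:
name     | category
---------+---------
Notebook | Apparel 
Printer  | Tools   
Mouse    | Apparel 
Phone    | Kitchen 
Camera   | Apparel 
Desk     | Kitchen 
Tablet   | NULL    
Stapler  | NULL    


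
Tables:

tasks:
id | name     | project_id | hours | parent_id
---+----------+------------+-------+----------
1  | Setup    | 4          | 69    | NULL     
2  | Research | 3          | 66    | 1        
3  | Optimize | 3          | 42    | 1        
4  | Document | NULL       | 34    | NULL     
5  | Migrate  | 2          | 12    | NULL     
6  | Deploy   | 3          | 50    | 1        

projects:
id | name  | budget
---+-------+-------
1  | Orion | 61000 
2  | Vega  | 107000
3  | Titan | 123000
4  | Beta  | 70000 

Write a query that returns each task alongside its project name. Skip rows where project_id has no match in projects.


INNER JOIN keeps only tasks rows whose project_id matches an id in projects. Walk through each task:
  - task 1 (Setup): project_id=4 -> matches Beta
  - task 2 (Research): project_id=3 -> matches Titan
  - task 3 (Optimize): project_id=3 -> matches Titan
  - task 4 (Document): project_id=NULL, no match -> dropped
  - task 5 (Migrate): project_id=2 -> matches Vega
  - task 6 (Deploy): project_id=3 -> matches Titan
So 1 of 6 rows is dropped.

SQL:
SELECT a.name, b.name AS project
FROM tasks a
INNER JOIN projects b ON a.project_id = b.id

Result:
name     | project
---------+--------
Setup    | Beta   
Research | Titan  
Optimize | Titan  
Migrate  | Vega   
Deploy   | Titan  


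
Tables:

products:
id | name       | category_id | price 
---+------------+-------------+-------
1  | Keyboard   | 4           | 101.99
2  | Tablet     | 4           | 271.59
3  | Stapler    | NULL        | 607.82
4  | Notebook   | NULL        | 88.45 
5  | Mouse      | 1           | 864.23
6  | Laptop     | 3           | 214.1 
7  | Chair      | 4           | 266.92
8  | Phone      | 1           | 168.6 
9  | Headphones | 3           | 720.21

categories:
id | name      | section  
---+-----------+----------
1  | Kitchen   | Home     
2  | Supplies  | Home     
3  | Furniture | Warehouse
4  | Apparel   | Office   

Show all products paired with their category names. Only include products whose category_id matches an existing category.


INNER JOIN keeps only products rows whose category_id matches an id in categories. Walk through each product:
  - product 1 (Keyboard): category_id=4 -> matches Apparel
  - product 2 (Tablet): category_id=4 -> matches Apparel
  - product 3 (Stapler): category_id=NULL, no match -> dropped
  - product 4 (Notebook): category_id=NULL, no match -> dropped
  - product 5 (Mouse): category_id=1 -> matches Kitchen
  - product 6 (Laptop): category_id=3 -> matches Furniture
  - product 7 (Chair): category_id=4 -> matches Apparel
  - product 8 (Phone): category_id=1 -> matches Kitchen
  - product 9 (Headphones): category_id=3 -> matches Furniture
So 2 of 9 rows are dropped.

SQL:
SELECT a.name, b.name AS category
FROM products a
INNER JOIN categories b ON a.category_id = b.id

Result:
name       | category 
-----------+----------
Keyboard   | Apparel  
Tablet     | Apparel  
Mouse      | Kitchen  
Laptop     | Furniture
Chair      | Apparel  
Phone      | Kitchen  
Headphones | Furniture


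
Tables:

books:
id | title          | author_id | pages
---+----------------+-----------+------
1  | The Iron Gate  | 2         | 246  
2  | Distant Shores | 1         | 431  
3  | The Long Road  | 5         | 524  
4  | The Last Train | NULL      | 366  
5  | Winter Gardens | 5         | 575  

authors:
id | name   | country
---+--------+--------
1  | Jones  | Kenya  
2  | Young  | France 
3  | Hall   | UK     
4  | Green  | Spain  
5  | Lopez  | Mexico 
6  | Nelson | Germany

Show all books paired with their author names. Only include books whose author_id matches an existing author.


INNER JOIN keeps only books rows whose author_id matches an id in authors. Walk through each book:
  - book 1 (The Iron Gate): author_id=2 -> matches Young
  - book 2 (Distant Shores): author_id=1 -> matches Jones
  - book 3 (The Long Road): author_id=5 -> matches Lopez
  - book 4 (The Last Train): author_id=NULL, no match -> dropped
  - book 5 (Winter Gardens): author_id=5 -> matches Lopez
So 1 of 5 rows is dropped.

SQL:
SELECT a.title, b.name AS author
FROM books a
INNER JOIN authors b ON a.author_id = b.id

Result:
title          | author
---------------+-------
The Iron Gate  | Young 
Distant Shores | Jones 
The Long Road  | Lopez 
Winter Gardens | Lopez 


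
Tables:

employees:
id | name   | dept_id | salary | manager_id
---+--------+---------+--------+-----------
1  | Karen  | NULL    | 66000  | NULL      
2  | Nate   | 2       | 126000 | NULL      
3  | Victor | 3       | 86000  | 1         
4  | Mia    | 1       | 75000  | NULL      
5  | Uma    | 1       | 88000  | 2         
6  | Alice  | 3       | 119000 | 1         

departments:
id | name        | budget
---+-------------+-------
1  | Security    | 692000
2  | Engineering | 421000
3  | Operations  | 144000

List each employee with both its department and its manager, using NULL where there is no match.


Two LEFT JOINs from the same base table employees: one to departments via dept_id, one to employees itself via manager_id. Both are LEFT so every employee is preserved.
Match against departments:
  - employee 1 (Karen): dept_id=NULL, no match -> kept with NULL
  - employee 2 (Nate): dept_id=2 -> matches Engineering
  - employee 3 (Victor): dept_id=3 -> matches Operations
  - employee 4 (Mia): dept_id=1 -> matches Security
  - employee 5 (Uma): dept_id=1 -> matches Security
  - employee 6 (Alice): dept_id=3 -> matches Operations
Match against employees (self):
  - employee 1 (Karen): manager_id=NULL -> NULL
  - employee 2 (Nate): manager_id=NULL -> NULL
  - employee 3 (Victor): manager_id=1 -> Karen
  - employee 4 (Mia): manager_id=NULL -> NULL
  - employee 5 (Uma): manager_id=2 -> Nate
  - employee 6 (Alice): manager_id=1 -> Karen

SQL:
SELECT a.name, b.name AS department, c.name AS manager
FROM employees a
LEFT JOIN departments b ON a.dept_id = b.id
LEFT JOIN employees c ON a.manager_id = c.id

Result:
name   | department  | manager
-------+-------------+--------
Karen  | NULL        | NULL   
Nate   | Engineering | NULL   
Victor | Operations  | Karen  
Mia    | Security    | NULL   
Uma    | Security    | Nate   
Alice  | Operations  | Karen  


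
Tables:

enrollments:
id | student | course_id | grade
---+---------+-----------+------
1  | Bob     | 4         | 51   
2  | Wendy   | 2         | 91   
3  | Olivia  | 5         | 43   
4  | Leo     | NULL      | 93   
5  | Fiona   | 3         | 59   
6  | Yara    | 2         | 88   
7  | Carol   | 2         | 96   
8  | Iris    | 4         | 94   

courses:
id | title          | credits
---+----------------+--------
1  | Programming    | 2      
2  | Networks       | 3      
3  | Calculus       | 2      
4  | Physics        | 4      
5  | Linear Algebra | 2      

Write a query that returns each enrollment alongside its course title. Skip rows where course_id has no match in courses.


INNER JOIN keeps only enrollments rows whose course_id matches an id in courses. Walk through each enrollment:
  - enrollment 1 (Bob): course_id=4 -> matches Physics
  - enrollment 2 (Wendy): course_id=2 -> matches Networks
  - enrollment 3 (Olivia): course_id=5 -> matches Linear Algebra
  - enrollment 4 (Leo): course_id=NULL, no match -> dropped
  - enrollment 5 (Fiona): course_id=3 -> matches Calculus
  - enrollment 6 (Yara): course_id=2 -> matches Networks
  - enrollment 7 (Carol): course_id=2 -> matches Networks
  - enrollment 8 (Iris): course_id=4 -> matches Physics
So 1 of 8 rows is dropped.

SQL:
SELECT a.student, b.title AS course
FROM enrollments a
INNER JOIN courses b ON a.course_id = b.id

Result:
student | course        
--------+---------------
Bob     | Physics       
Wendy   | Networks      
Olivia  | Linear Algebra
Fiona   | Calculus      
Yara    | Networks      
Carol   | Networks      
Iris    | Physics       


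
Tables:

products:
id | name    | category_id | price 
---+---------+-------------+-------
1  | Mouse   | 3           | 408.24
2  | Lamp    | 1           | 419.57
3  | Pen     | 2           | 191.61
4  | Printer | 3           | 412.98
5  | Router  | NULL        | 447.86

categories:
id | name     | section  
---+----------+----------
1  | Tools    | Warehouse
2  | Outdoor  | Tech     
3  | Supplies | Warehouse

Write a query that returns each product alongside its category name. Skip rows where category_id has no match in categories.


INNER JOIN keeps only products rows whose category_id matches an id in categories. Walk through each product:
  - product 1 (Mouse): category_id=3 -> matches Supplies
  - product 2 (Lamp): category_id=1 -> matches Tools
  - product 3 (Pen): category_id=2 -> matches Outdoor
  - product 4 (Printer): category_id=3 -> matches Supplies
  - product 5 (Router): category_id=NULL, no match -> dropped
So 1 of 5 rows is dropped.

SQL:
SELECT a.name, b.name AS category
FROM products a
INNER JOIN categories b ON a.category_id = b.id

Result:
name    | category
--------+---------
Mouse   | Supplies
Lamp    | Tools   
Pen     | Outdoor 
Printer | Supplies


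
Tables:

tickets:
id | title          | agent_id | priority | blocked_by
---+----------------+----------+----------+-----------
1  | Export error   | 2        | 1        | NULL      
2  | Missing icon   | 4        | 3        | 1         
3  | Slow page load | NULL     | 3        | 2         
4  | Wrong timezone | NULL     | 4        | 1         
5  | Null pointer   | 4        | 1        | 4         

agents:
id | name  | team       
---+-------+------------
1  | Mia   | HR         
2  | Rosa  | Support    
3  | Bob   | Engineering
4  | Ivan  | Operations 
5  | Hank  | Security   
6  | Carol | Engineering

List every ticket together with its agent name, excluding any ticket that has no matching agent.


INNER JOIN keeps only tickets rows whose agent_id matches an id in agents. Walk through each ticket:
  - ticket 1 (Export error): agent_id=2 -> matches Rosa
  - ticket 2 (Missing icon): agent_id=4 -> matches Ivan
  - ticket 3 (Slow page load): agent_id=NULL, no match -> dropped
  - ticket 4 (Wrong timezone): agent_id=NULL, no match -> dropped
  - ticket 5 (Null pointer): agent_id=4 -> matches Ivan
So 2 of 5 rows are dropped.

SQL:
SELECT a.title, b.name AS agent
FROM tickets a
INNER JOIN agents b ON a.agent_id = b.id

Result:
title        | agent
-------------+------
Export error | Rosa 
Missing icon | Ivan 
Null pointer | Ivan 


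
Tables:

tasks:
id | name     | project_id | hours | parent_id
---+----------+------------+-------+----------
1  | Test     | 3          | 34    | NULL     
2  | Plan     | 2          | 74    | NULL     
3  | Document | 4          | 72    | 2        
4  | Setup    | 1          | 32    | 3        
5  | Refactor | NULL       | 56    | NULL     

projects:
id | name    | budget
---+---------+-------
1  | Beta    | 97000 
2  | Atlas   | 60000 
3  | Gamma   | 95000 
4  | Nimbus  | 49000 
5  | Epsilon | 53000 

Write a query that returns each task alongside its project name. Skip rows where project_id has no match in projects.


INNER JOIN keeps only tasks rows whose project_id matches an id in projects. Walk through each task:
  - task 1 (Test): project_id=3 -> matches Gamma
  - task 2 (Plan): project_id=2 -> matches Atlas
  - task 3 (Document): project_id=4 -> matches Nimbus
  - task 4 (Setup): project_id=1 -> matches Beta
  - task 5 (Refactor): project_id=NULL, no match -> dropped
So 1 of 5 rows is dropped.

SQL:
SELECT a.name, b.name AS project
FROM tasks a
INNER JOIN projects b ON a.project_id = b.id

Result:
name     | project
---------+--------
Test     | Gamma  
Plan     | Atlas  
Document | Nimbus 
Setup    | Beta   


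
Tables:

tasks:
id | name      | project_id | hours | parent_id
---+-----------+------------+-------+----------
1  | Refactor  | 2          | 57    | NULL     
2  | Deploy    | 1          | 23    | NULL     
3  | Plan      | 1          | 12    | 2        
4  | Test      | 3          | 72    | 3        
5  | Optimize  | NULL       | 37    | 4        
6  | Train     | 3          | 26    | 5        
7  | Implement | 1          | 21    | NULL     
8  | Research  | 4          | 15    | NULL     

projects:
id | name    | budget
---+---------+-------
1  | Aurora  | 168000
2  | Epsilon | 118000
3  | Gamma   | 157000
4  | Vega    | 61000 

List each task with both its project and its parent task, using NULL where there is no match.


Two LEFT JOINs from the same base table tasks: one to projects via project_id, one to tasks itself via parent_id. Both are LEFT so every task is preserved.
Match against projects:
  - task 1 (Refactor): project_id=2 -> matches Epsilon
  - task 2 (Deploy): project_id=1 -> matches Aurora
  - task 3 (Plan): project_id=1 -> matches Aurora
  - task 4 (Test): project_id=3 -> matches Gamma
  - task 5 (Optimize): project_id=NULL, no match -> kept with NULL
  - task 6 (Train): project_id=3 -> matches Gamma
  - task 7 (Implement): project_id=1 -> matches Aurora
  - task 8 (Research): project_id=4 -> matches Vega
Match against tasks (self):
  - task 1 (Refactor): parent_id=NULL -> NULL
  - task 2 (Deploy): parent_id=NULL -> NULL
  - task 3 (Plan): parent_id=2 -> Deploy
  - task 4 (Test): parent_id=3 -> Plan
  - task 5 (Optimize): parent_id=4 -> Test
  - task 6 (Train): parent_id=5 -> Optimize
  - task 7 (Implement): parent_id=NULL -> NULL
  - task 8 (Research): parent_id=NULL -> NULL

SQL:
SELECT a.name, b.name AS project, c.name AS parent
FROM tasks a
LEFT JOIN projects b ON a.project_id = b.id
LEFT JOIN tasks c ON a.parent_id = c.id

Result:
name      | project | parent  
----------+---------+---------
Refactor  | Epsilon | NULL    
Deploy    | Aurora  | NULL    
Plan      | Aurora  | Deploy  
Test      | Gamma   | Plan    
Optimize  | NULL    | Test    
Train     | Gamma   | Optimize
Implement | Aurora  | NULL    
Research  | Vega    | NULL    


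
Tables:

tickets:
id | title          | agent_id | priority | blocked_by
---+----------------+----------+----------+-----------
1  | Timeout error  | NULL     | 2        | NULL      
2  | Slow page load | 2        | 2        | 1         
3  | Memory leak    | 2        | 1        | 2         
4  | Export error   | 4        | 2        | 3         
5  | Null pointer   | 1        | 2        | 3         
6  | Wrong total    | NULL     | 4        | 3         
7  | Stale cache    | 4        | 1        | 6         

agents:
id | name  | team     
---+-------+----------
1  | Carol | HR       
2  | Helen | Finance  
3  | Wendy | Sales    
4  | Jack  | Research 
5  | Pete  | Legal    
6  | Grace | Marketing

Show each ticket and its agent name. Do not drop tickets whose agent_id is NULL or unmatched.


LEFT JOIN keeps every row from tickets (the left table); where agent_id has no match in agents, the agent columns become NULL. Walk through each ticket:
  - ticket 1 (Timeout error): agent_id=NULL, no match -> kept with NULL
  - ticket 2 (Slow page load): agent_id=2 -> matches Helen
  - ticket 3 (Memory leak): agent_id=2 -> matches Helen
  - ticket 4 (Export error): agent_id=4 -> matches Jack
  - ticket 5 (Null pointer): agent_id=1 -> matches Carol
  - ticket 6 (Wrong total): agent_id=NULL, no match -> kept with NULL
  - ticket 7 (Stale cache): agent_id=4 -> matches Jack
All 7 rows appear; 2 have NULL agent.

SQL:
SELECT a.title, b.name AS agent
FROM tickets a
LEFT JOIN agents b ON a.agent_id = b.id

Result:
title          | agent
---------------+------
Timeout error  | NULL 
Slow page load | Helen
Memory leak    | Helen
Export error   | Jack 
Null pointer   | Carol
Wrong total    | NULL 
Stale cache    | Jack 


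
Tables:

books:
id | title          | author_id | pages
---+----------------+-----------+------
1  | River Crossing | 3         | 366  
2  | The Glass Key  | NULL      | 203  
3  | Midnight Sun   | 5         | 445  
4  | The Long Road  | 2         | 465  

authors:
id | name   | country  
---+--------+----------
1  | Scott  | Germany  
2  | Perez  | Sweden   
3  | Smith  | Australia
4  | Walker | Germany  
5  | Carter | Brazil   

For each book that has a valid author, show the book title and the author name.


INNER JOIN keeps only books rows whose author_id matches an id in authors. Walk through each book:
  - book 1 (River Crossing): author_id=3 -> matches Smith
  - book 2 (The Glass Key): author_id=NULL, no match -> dropped
  - book 3 (Midnight Sun): author_id=5 -> matches Carter
  - book 4 (The Long Road): author_id=2 -> matches Perez
So 1 of 4 rows is dropped.

SQL:
SELECT a.title, b.name AS author
FROM books a
INNER JOIN authors b ON a.author_id = b.id

Result:
title          | author
---------------+-------
River Crossing | Smith 
Midnight Sun   | Carter
The Long Road  | Perez 


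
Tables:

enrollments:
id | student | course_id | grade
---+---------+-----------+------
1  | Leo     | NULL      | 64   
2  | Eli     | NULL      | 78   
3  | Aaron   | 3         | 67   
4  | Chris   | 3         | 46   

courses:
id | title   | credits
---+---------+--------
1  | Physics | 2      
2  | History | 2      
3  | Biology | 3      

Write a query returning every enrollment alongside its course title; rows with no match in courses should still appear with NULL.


LEFT JOIN keeps every row from enrollments (the left table); where course_id has no match in courses, the course columns become NULL. Walk through each enrollment:
  - enrollment 1 (Leo): course_id=NULL, no match -> kept with NULL
  - enrollment 2 (Eli): course_id=NULL, no match -> kept with NULL
  - enrollment 3 (Aaron): course_id=3 -> matches Biology
  - enrollment 4 (Chris): course_id=3 -> matches Biology
All 4 rows appear; 2 have NULL course.

SQL:
SELECT a.student, b.title AS course
FROM enrollments a
LEFT JOIN courses b ON a.course_id = b.id

Result:
student | course 
--------+--------
Leo     | NULL   
Eli     | NULL   
Aaron   | Biology
Chris   | Biology


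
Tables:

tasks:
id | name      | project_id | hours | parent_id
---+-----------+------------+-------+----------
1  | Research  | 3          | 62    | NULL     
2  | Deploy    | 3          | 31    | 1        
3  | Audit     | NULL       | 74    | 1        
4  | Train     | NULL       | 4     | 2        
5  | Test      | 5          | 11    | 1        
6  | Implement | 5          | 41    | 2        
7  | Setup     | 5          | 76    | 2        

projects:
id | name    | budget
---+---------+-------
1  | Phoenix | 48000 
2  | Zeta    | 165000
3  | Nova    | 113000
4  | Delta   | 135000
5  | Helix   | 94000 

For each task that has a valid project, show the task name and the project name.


INNER JOIN keeps only tasks rows whose project_id matches an id in projects. Walk through each task:
  - task 1 (Research): project_id=3 -> matches Nova
  - task 2 (Deploy): project_id=3 -> matches Nova
  - task 3 (Audit): project_id=NULL, no match -> dropped
  - task 4 (Train): project_id=NULL, no match -> dropped
  - task 5 (Test): project_id=5 -> matches Helix
  - task 6 (Implement): project_id=5 -> matches Helix
  - task 7 (Setup): project_id=5 -> matches Helix
So 2 of 7 rows are dropped.

SQL:
SELECT a.name, b.name AS project
FROM tasks a
INNER JOIN projects b ON a.project_id = b.id

Result:
name      | project
----------+--------
Research  | Nova   
Deploy    | Nova   
Test      | Helix  
Implement | Helix  
Setup     | Helix  


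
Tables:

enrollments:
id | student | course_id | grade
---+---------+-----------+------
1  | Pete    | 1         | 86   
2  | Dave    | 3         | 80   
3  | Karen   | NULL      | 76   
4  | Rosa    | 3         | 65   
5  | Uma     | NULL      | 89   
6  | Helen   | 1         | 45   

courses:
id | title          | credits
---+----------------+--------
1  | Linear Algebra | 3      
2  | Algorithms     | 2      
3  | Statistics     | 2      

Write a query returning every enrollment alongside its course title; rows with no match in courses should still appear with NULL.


LEFT JOIN keeps every row from enrollments (the left table); where course_id has no match in courses, the course columns become NULL. Walk through each enrollment:
  - enrollment 1 (Pete): course_id=1 -> matches Linear Algebra
  - enrollment 2 (Dave): course_id=3 -> matches Statistics
  - enrollment 3 (Karen): course_id=NULL, no match -> kept with NULL
  - enrollment 4 (Rosa): course_id=3 -> matches Statistics
  - enrollment 5 (Uma): course_id=NULL, no match -> kept with NULL
  - enrollment 6 (Helen): course_id=1 -> matches Linear Algebra
All 6 rows appear; 2 have NULL course.

SQL:
SELECT a.student, b.title AS course
FROM enrollments a
LEFT JOIN courses b ON a.course_id = b.id

Result:
student | course        
--------+---------------
Pete    | Linear Algebra
Dave    | Statistics    
Karen   | NULL          
Rosa    | Statistics    
Uma     | NULL          
Helen   | Linear Algebra


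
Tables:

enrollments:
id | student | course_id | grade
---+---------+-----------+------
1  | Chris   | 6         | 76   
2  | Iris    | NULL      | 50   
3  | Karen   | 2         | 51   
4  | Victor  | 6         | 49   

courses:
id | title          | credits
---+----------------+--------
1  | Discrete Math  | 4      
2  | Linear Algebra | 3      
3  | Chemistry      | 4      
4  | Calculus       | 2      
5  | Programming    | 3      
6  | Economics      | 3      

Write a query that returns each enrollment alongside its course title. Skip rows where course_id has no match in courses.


INNER JOIN keeps only enrollments rows whose course_id matches an id in courses. Walk through each enrollment:
  - enrollment 1 (Chris): course_id=6 -> matches Economics
  - enrollment 2 (Iris): course_id=NULL, no match -> dropped
  - enrollment 3 (Karen): course_id=2 -> matches Linear Algebra
  - enrollment 4 (Victor): course_id=6 -> matches Economics
So 1 of 4 rows is dropped.

SQL:
SELECT a.student, b.title AS course
FROM enrollments a
INNER JOIN courses b ON a.course_id = b.id

Result:
student | course        
--------+---------------
Chris   | Economics     
Karen   | Linear Algebra
Victor  | Economics     


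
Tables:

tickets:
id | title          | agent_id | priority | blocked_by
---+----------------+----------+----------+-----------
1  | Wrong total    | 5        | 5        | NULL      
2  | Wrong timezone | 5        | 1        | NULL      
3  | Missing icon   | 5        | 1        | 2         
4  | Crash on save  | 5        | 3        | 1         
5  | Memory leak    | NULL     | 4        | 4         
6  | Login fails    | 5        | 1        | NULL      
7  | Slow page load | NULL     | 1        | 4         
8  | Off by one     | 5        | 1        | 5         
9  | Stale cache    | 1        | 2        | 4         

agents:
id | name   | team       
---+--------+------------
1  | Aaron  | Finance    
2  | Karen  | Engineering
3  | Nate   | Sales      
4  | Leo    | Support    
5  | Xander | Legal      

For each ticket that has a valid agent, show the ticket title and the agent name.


INNER JOIN keeps only tickets rows whose agent_id matches an id in agents. Walk through each ticket:
  - ticket 1 (Wrong total): agent_id=5 -> matches Xander
  - ticket 2 (Wrong timezone): agent_id=5 -> matches Xander
  - ticket 3 (Missing icon): agent_id=5 -> matches Xander
  - ticket 4 (Crash on save): agent_id=5 -> matches Xander
  - ticket 5 (Memory leak): agent_id=NULL, no match -> dropped
  - ticket 6 (Login fails): agent_id=5 -> matches Xander
  - ticket 7 (Slow page load): agent_id=NULL, no match -> dropped
  - ticket 8 (Off by one): agent_id=5 -> matches Xander
  - ticket 9 (Stale cache): agent_id=1 -> matches Aaron
So 2 of 9 rows are dropped.

SQL:
SELECT a.title, b.name AS agent
FROM tickets a
INNER JOIN agents b ON a.agent_id = b.id

Result:
title          | agent 
---------------+-------
Wrong total    | Xander
Wrong timezone | Xander
Missing icon   | Xander
Crash on save  | Xander
Login fails    | Xander
Off by one     | Xander
Stale cache    | Aaron 
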